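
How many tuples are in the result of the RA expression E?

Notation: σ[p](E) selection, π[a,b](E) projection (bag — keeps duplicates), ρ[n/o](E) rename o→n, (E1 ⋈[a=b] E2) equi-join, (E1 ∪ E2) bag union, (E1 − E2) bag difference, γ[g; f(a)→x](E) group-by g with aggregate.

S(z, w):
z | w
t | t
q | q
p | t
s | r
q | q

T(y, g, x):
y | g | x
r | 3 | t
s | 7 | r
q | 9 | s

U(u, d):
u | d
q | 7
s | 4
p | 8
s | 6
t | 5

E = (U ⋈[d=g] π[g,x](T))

Subexpression sizes:
  U → 5
  T → 3
  π[g,x](T) → 3
  (U ⋈[d=g] π[g,x](T)) → 1

|E| = 1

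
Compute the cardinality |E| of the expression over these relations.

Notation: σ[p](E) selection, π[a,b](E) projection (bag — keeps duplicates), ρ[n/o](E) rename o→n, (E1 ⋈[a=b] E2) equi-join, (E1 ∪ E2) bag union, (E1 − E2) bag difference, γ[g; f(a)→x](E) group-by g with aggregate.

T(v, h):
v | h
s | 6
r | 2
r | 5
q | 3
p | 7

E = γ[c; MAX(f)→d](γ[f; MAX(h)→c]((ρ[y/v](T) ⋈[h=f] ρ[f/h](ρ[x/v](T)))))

Subexpression sizes:
  T → 5
  ρ[y/v](T) → 5
  T → 5
  ρ[x/v](T) → 5
  ρ[f/h](ρ[x/v](T)) → 5
  (ρ[y/v](T) ⋈[h=f] ρ[f/h](ρ[x/v](T))) → 5
  γ[f; MAX(h)→c]((ρ[y/v](T) ⋈[h=f] ρ[f/h](ρ[x/v](T)))) → 5
  γ[c; MAX(f)→d](γ[f; MAX(h)→c]((ρ[y/v](T) ⋈[h=f] ρ[f/h](ρ[x/v](T))))) → 5

|E| = 5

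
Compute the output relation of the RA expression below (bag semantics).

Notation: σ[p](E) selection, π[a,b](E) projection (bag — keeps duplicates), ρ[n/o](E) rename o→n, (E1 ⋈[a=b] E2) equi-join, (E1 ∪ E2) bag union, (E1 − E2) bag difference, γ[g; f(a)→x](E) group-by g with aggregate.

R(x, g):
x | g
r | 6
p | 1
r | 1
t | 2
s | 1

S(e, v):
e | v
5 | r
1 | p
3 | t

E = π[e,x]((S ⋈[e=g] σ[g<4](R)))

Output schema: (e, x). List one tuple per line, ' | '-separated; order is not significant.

Stepwise |·|:
  S → 3
  R → 5
  σ[g<4](R) → 4
  (S ⋈[e=g] σ[g<4](R)) → 3
  π[e,x]((S ⋈[e=g] σ[g<4](R))) → 3

== RESULT ==
e | x
1 | p
1 | r
1 | s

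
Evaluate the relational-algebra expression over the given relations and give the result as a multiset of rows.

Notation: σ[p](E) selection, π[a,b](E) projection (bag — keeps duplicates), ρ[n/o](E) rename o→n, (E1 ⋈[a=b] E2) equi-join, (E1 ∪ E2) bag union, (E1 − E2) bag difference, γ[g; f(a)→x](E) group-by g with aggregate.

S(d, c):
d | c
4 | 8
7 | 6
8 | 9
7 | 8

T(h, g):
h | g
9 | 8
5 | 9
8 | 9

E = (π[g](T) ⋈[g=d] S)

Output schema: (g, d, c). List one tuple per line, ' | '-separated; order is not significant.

Stepwise |·|:
  T → 3
  π[g](T) → 3
  S → 4
  (π[g](T) ⋈[g=d] S) → 1

== RESULT ==
g | d | c
8 | 8 | 9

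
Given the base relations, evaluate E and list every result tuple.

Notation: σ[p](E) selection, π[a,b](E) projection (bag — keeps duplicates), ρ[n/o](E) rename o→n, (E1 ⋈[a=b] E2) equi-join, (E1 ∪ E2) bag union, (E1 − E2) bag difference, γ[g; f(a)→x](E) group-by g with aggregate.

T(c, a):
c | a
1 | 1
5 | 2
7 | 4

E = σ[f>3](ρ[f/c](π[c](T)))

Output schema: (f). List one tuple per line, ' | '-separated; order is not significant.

Stepwise |·|:
  T → 3
  π[c](T) → 3
  ρ[f/c](π[c](T)) → 3
  σ[f>3](ρ[f/c](π[c](T))) → 2

== RESULT ==
f
5
7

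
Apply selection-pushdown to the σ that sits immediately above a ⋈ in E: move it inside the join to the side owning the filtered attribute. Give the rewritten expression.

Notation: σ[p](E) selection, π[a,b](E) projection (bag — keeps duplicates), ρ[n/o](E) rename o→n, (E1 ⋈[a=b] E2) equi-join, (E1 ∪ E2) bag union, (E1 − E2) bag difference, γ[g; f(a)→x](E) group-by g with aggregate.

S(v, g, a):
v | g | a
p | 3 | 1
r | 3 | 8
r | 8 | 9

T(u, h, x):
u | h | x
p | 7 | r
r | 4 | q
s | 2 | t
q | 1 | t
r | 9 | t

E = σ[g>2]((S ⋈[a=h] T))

σ filters on g, owned by the left side.
E' = (σ[g>2](S) ⋈[a=h] T)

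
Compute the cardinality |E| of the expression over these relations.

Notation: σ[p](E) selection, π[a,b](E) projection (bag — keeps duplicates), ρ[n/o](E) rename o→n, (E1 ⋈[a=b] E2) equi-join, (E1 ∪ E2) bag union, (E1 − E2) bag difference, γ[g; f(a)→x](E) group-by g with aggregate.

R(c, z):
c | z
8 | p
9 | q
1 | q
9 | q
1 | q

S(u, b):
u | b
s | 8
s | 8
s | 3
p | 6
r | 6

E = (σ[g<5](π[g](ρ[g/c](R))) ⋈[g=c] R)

Per-node cardinality:
  R → 5
  ρ[g/c](R) → 5
  π[g](ρ[g/c](R)) → 5
  σ[g<5](π[g](ρ[g/c](R))) → 2
  R → 5
  (σ[g<5](π[g](ρ[g/c](R))) ⋈[g=c] R) → 4

|E| = 4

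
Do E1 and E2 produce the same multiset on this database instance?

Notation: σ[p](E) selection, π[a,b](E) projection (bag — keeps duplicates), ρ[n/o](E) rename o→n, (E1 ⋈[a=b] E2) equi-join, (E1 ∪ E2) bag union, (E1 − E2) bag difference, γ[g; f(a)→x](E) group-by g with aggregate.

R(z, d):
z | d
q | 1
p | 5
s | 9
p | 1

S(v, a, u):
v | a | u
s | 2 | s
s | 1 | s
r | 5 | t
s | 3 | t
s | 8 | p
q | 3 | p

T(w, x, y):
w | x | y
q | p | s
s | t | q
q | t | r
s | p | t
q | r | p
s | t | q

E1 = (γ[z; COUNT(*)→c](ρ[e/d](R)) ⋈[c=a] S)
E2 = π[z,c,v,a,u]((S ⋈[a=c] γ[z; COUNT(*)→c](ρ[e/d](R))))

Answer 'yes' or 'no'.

E1 per-node cardinality:
  R → 4
  ρ[e/d](R) → 4
  γ[z; COUNT(*)→c](ρ[e/d](R)) → 3
  S → 6
  (γ[z; COUNT(*)→c](ρ[e/d](R)) ⋈[c=a] S) → 3
E2 per-node cardinality:
  S → 6
  R → 4
  ρ[e/d](R) → 4
  γ[z; COUNT(*)→c](ρ[e/d](R)) → 3
  (S ⋈[a=c] γ[z; COUNT(*)→c](ρ[e/d](R))) → 3
  π[z,c,v,a,u]((S ⋈[a=c] γ[z; COUNT(*)→c](ρ[e/d](R)))) → 3

E1 and E2 produce the same multiset:
z | c | v | a | u
p | 2 | s | 2 | s
q | 1 | s | 1 | s
s | 1 | s | 1 | s

yes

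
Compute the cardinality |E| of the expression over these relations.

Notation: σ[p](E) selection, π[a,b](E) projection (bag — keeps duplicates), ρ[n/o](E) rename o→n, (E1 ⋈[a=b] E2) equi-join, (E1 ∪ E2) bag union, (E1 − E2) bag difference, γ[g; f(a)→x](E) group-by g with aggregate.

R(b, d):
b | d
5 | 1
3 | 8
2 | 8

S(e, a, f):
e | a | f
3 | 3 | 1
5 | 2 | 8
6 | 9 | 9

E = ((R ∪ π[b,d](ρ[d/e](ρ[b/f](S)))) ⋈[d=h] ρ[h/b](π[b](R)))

Subexpression sizes:
  R → 3
  S → 3
  ρ[b/f](S) → 3
  ρ[d/e](ρ[b/f](S)) → 3
  π[b,d](ρ[d/e](ρ[b/f](S))) → 3
  (R ∪ π[b,d](ρ[d/e](ρ[b/f](S)))) → 6
  R → 3
  π[b](R) → 3
  ρ[h/b](π[b](R)) → 3
  ((R ∪ π[b,d](ρ[d/e](ρ[b/f](S)))) ⋈[d=h] ρ[h/b](π[b](R))) → 2

|E| = 2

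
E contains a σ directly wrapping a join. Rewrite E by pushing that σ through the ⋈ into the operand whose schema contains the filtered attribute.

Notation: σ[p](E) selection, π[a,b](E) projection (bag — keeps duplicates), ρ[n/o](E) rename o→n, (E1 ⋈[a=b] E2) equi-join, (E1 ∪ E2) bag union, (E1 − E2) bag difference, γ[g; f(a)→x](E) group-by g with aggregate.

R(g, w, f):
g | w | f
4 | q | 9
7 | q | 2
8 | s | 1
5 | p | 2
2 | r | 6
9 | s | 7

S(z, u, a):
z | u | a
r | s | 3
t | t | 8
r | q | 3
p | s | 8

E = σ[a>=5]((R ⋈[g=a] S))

σ filters on a, owned by the right side.
E' = (R ⋈[g=a] σ[a>=5](S))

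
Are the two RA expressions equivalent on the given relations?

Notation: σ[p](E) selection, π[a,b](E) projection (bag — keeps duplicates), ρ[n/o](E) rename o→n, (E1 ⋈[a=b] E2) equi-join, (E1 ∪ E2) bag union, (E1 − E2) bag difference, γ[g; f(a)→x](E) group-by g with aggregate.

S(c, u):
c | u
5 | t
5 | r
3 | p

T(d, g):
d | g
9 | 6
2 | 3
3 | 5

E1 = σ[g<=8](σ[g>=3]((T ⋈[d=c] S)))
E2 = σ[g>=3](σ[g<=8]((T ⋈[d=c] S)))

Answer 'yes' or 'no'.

E1 stepwise |·|:
  T → 3
  S → 3
  (T ⋈[d=c] S) → 1
  σ[g>=3]((T ⋈[d=c] S)) → 1
  σ[g<=8](σ[g>=3]((T ⋈[d=c] S))) → 1
E2 stepwise |·|:
  T → 3
  S → 3
  (T ⋈[d=c] S) → 1
  σ[g<=8]((T ⋈[d=c] S)) → 1
  σ[g>=3](σ[g<=8]((T ⋈[d=c] S))) → 1

E1 and E2 produce the same multiset:
d | g | c | u
3 | 5 | 3 | p

yes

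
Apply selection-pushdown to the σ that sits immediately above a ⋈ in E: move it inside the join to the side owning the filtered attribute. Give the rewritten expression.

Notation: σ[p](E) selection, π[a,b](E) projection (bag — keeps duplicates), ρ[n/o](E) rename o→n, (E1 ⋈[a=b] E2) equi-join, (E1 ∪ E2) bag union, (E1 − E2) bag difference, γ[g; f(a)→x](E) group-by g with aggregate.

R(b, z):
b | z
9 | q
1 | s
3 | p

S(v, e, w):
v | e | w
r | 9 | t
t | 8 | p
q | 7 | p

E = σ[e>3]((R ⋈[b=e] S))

σ filters on e, owned by the right side.
E' = (R ⋈[b=e] σ[e>3](S))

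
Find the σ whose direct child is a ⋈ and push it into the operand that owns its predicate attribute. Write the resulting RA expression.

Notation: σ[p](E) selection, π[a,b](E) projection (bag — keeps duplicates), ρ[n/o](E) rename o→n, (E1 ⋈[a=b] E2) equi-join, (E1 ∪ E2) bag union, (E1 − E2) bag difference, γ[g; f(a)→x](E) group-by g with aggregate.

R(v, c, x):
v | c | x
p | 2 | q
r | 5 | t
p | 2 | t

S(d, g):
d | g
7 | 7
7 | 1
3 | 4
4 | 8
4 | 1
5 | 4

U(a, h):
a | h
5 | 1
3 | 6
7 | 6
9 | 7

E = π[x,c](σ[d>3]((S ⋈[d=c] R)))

σ filters on d, owned by the left side.
E' = π[x,c]((σ[d>3](S) ⋈[d=c] R))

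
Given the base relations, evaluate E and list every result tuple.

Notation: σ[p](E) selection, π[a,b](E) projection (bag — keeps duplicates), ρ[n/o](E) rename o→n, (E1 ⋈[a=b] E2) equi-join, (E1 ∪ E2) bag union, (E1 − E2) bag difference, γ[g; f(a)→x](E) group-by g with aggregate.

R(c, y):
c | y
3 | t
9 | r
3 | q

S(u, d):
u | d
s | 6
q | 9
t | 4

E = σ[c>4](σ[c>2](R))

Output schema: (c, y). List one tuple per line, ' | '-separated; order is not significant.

Stepwise |·|:
  R → 3
  σ[c>2](R) → 3
  σ[c>4](σ[c>2](R)) → 1

== RESULT ==
c | y
9 | r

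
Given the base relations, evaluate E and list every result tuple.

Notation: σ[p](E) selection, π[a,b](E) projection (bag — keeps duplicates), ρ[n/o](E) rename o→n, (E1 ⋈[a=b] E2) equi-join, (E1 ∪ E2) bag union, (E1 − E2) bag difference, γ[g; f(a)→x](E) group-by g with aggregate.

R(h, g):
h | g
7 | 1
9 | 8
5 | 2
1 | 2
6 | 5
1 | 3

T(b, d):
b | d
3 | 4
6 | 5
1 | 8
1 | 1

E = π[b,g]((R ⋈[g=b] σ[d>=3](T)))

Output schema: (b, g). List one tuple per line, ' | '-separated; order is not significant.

Stepwise |·|:
  R → 6
  T → 4
  σ[d>=3](T) → 3
  (R ⋈[g=b] σ[d>=3](T)) → 2
  π[b,g]((R ⋈[g=b] σ[d>=3](T))) → 2

== RESULT ==
b | g
1 | 1
3 | 3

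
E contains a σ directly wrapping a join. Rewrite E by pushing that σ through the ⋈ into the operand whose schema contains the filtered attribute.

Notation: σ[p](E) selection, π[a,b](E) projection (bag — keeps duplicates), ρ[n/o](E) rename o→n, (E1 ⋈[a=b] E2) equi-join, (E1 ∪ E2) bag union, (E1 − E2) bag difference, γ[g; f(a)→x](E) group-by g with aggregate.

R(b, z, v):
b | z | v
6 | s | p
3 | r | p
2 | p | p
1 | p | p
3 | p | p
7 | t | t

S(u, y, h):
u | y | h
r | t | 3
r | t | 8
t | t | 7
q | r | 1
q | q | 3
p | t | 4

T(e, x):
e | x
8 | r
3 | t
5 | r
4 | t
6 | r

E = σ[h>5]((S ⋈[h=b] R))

σ filters on h, owned by the left side.
E' = (σ[h>5](S) ⋈[h=b] R)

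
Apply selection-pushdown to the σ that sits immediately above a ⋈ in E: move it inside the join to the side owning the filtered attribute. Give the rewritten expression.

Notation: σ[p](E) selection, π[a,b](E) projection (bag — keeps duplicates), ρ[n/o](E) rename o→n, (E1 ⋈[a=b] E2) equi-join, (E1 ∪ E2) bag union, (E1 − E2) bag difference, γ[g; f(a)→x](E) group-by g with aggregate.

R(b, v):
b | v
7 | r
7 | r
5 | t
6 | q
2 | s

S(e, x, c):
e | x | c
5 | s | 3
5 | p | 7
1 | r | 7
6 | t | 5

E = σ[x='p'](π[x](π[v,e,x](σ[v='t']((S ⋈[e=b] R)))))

σ filters on v, owned by the right side.
E' = σ[x='p'](π[x](π[v,e,x]((S ⋈[e=b] σ[v='t'](R)))))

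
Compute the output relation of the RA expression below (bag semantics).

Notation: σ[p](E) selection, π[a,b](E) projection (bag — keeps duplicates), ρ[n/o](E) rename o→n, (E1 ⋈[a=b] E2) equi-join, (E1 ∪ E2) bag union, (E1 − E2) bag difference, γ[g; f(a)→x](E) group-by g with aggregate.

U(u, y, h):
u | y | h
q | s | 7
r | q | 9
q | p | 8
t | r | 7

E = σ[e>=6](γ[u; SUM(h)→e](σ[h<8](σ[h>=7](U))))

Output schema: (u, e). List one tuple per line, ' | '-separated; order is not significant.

Stepwise |·|:
  U → 4
  σ[h>=7](U) → 4
  σ[h<8](σ[h>=7](U)) → 2
  γ[u; SUM(h)→e](σ[h<8](σ[h>=7](U))) → 2
  σ[e>=6](γ[u; SUM(h)→e](σ[h<8](σ[h>=7](U)))) → 2

== RESULT ==
u | e
q | 7
t | 7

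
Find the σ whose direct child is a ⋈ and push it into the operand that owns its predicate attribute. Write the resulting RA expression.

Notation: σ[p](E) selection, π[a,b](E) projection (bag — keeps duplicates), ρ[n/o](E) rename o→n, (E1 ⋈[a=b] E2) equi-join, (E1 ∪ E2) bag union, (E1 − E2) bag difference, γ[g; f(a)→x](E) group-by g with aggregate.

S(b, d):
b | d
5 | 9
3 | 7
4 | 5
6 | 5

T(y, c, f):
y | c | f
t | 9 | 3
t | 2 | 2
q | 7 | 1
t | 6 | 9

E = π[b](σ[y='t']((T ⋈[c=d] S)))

σ filters on y, owned by the left side.
E' = π[b]((σ[y='t'](T) ⋈[c=d] S))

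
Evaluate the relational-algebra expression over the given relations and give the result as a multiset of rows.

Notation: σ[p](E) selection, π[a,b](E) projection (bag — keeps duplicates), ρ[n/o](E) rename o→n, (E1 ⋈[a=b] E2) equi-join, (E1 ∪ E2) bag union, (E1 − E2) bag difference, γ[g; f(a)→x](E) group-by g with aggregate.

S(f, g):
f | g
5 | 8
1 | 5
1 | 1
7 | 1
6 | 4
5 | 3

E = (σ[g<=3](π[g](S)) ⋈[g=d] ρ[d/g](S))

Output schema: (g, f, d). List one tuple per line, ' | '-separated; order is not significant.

Stepwise |·|:
  S → 6
  π[g](S) → 6
  σ[g<=3](π[g](S)) → 3
  S → 6
  ρ[d/g](S) → 6
  (σ[g<=3](π[g](S)) ⋈[g=d] ρ[d/g](S)) → 5

== RESULT ==
g | f | d
1 | 1 | 1
1 | 1 | 1
1 | 7 | 1
1 | 7 | 1
3 | 5 | 3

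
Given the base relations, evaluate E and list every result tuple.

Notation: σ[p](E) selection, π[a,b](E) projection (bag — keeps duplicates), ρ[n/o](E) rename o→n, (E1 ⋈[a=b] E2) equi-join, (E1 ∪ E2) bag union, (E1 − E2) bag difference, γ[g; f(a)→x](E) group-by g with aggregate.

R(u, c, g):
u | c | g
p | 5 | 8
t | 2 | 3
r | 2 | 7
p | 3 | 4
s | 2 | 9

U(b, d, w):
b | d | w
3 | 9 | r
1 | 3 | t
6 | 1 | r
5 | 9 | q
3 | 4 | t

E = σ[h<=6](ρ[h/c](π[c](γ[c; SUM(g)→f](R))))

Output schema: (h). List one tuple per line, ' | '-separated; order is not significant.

Row counts bottom-up:
  R → 5
  γ[c; SUM(g)→f](R) → 3
  π[c](γ[c; SUM(g)→f](R)) → 3
  ρ[h/c](π[c](γ[c; SUM(g)→f](R))) → 3
  σ[h<=6](ρ[h/c](π[c](γ[c; SUM(g)→f](R)))) → 3

== RESULT ==
h
2
3
5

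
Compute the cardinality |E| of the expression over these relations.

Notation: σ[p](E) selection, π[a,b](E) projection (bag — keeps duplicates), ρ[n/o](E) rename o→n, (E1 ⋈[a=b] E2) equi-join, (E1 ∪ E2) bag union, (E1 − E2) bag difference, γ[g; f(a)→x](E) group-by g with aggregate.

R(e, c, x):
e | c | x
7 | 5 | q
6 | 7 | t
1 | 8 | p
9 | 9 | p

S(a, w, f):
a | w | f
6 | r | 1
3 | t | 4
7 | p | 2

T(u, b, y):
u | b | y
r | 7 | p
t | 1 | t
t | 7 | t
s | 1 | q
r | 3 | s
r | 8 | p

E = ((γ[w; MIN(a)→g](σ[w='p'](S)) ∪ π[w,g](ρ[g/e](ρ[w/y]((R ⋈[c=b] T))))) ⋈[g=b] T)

Per-node cardinality:
  S → 3
  σ[w='p'](S) → 1
  γ[w; MIN(a)→g](σ[w='p'](S)) → 1
  R → 4
  T → 6
  (R ⋈[c=b] T) → 3
  ρ[w/y]((R ⋈[c=b] T)) → 3
  ρ[g/e](ρ[w/y]((R ⋈[c=b] T))) → 3
  π[w,g](ρ[g/e](ρ[w/y]((R ⋈[c=b] T)))) → 3
  (γ[w; MIN(a)→g](σ[w='p'](S)) ∪ π[w,g](ρ[g/e](ρ[w/y]((R ⋈[c=b] T))))) → 4
  T → 6
  ((γ[w; MIN(a)→g](σ[w='p'](S)) ∪ π[w,g](ρ[g/e](ρ[w/y]((R ⋈[c=b] T))))) ⋈[g=b] T) → 4

|E| = 4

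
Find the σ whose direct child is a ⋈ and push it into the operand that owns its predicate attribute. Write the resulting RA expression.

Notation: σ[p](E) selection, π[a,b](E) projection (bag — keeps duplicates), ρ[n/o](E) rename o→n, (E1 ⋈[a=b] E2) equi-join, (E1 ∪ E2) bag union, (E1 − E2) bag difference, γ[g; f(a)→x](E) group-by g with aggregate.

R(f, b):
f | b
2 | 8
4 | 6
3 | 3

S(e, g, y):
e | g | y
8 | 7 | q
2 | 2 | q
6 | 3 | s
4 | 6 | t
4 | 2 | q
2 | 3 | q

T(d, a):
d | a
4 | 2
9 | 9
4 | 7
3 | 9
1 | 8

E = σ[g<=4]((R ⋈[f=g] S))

σ filters on g, owned by the right side.
E' = (R ⋈[f=g] σ[g<=4](S))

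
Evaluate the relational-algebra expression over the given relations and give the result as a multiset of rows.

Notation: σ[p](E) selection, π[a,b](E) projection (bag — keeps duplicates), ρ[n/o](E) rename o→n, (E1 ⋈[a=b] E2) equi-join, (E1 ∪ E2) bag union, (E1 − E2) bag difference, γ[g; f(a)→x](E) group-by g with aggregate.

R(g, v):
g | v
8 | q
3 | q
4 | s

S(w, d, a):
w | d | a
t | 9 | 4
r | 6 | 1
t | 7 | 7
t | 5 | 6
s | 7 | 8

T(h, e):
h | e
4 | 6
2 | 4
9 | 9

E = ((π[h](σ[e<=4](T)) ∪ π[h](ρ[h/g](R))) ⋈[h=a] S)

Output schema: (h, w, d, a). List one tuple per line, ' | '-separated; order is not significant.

Row counts bottom-up:
  T → 3
  σ[e<=4](T) → 1
  π[h](σ[e<=4](T)) → 1
  R → 3
  ρ[h/g](R) → 3
  π[h](ρ[h/g](R)) → 3
  (π[h](σ[e<=4](T)) ∪ π[h](ρ[h/g](R))) → 4
  S → 5
  ((π[h](σ[e<=4](T)) ∪ π[h](ρ[h/g](R))) ⋈[h=a] S) → 2

== RESULT ==
h | w | d | a
4 | t | 9 | 4
8 | s | 7 | 8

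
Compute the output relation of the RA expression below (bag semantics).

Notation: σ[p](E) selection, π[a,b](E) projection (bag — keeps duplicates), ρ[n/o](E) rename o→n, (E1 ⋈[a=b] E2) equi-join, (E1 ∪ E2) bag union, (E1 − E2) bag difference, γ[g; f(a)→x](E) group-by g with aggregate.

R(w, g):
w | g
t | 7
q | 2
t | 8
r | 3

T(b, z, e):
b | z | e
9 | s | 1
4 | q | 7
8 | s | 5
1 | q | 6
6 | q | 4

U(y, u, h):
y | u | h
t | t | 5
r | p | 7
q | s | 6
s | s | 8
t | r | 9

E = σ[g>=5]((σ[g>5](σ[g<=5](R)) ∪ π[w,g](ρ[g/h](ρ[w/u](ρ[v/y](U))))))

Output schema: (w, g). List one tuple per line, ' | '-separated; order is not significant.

Subexpression sizes:
  R → 4
  σ[g<=5](R) → 2
  σ[g>5](σ[g<=5](R)) → 0
  U → 5
  ρ[v/y](U) → 5
  ρ[w/u](ρ[v/y](U)) → 5
  ρ[g/h](ρ[w/u](ρ[v/y](U))) → 5
  π[w,g](ρ[g/h](ρ[w/u](ρ[v/y](U)))) → 5
  (σ[g>5](σ[g<=5](R)) ∪ π[w,g](ρ[g/h](ρ[w/u](ρ[v/y](U))))) → 5
  σ[g>=5]((σ[g>5](σ[g<=5](R)) ∪ π[w,g](ρ[g/h](ρ[w/u](ρ[v/y](U)))))) → 5

== RESULT ==
w | g
p | 7
r | 9
s | 6
s | 8
t | 5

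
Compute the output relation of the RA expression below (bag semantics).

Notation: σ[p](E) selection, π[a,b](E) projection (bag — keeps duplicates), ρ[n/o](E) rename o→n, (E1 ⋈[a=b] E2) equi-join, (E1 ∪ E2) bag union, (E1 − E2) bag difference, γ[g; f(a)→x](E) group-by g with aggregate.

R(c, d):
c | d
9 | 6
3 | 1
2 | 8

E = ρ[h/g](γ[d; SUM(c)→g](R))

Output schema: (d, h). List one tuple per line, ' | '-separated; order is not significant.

Stepwise |·|:
  R → 3
  γ[d; SUM(c)→g](R) → 3
  ρ[h/g](γ[d; SUM(c)→g](R)) → 3

== RESULT ==
d | h
1 | 3
6 | 9
8 | 2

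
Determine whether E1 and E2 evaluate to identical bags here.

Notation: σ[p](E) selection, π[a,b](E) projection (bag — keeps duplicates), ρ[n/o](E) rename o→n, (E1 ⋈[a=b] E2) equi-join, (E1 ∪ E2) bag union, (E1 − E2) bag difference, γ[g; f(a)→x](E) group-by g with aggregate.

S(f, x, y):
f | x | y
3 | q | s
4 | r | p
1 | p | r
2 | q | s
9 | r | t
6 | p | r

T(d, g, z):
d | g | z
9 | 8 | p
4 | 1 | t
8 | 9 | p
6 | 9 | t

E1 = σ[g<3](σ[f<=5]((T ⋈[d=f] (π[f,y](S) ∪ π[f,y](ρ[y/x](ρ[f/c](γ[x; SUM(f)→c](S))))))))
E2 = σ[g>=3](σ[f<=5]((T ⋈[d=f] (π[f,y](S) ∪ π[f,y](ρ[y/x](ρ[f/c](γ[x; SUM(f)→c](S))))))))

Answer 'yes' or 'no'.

E1 row counts bottom-up:
  T → 4
  S → 6
  π[f,y](S) → 6
  S → 6
  γ[x; SUM(f)→c](S) → 3
  ρ[f/c](γ[x; SUM(f)→c](S)) → 3
  ρ[y/x](ρ[f/c](γ[x; SUM(f)→c](S))) → 3
  π[f,y](ρ[y/x](ρ[f/c](γ[x; SUM(f)→c](S)))) → 3
  (π[f,y](S) ∪ π[f,y](ρ[y/x](ρ[f/c](γ[x; SUM(f)→c](S))))) → 9
  (T ⋈[d=f] (π[f,y](S) ∪ π[f,y](ρ[y/x](ρ[f/c](γ[x; SUM(f)→c](S)))))) → 3
  σ[f<=5]((T ⋈[d=f] (π[f,y](S) ∪ π[f,y](ρ[y/x](ρ[f/c](γ[x; SUM(f)→c](S))))))) → 1
  σ[g<3](σ[f<=5]((T ⋈[d=f] (π[f,y](S) ∪ π[f,y](ρ[y/x](ρ[f/c](γ[x; SUM(f)→c](S)))))))) → 1
E2 row counts bottom-up:
  T → 4
  S → 6
  π[f,y](S) → 6
  S → 6
  γ[x; SUM(f)→c](S) → 3
  ρ[f/c](γ[x; SUM(f)→c](S)) → 3
  ρ[y/x](ρ[f/c](γ[x; SUM(f)→c](S))) → 3
  π[f,y](ρ[y/x](ρ[f/c](γ[x; SUM(f)→c](S)))) → 3
  (π[f,y](S) ∪ π[f,y](ρ[y/x](ρ[f/c](γ[x; SUM(f)→c](S))))) → 9
  (T ⋈[d=f] (π[f,y](S) ∪ π[f,y](ρ[y/x](ρ[f/c](γ[x; SUM(f)→c](S)))))) → 3
  σ[f<=5]((T ⋈[d=f] (π[f,y](S) ∪ π[f,y](ρ[y/x](ρ[f/c](γ[x; SUM(f)→c](S))))))) → 1
  σ[g>=3](σ[f<=5]((T ⋈[d=f] (π[f,y](S) ∪ π[f,y](ρ[y/x](ρ[f/c](γ[x; SUM(f)→c](S)))))))) → 0

E1 result:
d | g | z | f | y
4 | 1 | t | 4 | p
E2 result:
d | g | z | f | y
(0 rows)
Witness: (4, 1, 't', 4, 'p') appears 1× in E1 but 0× in E2.

no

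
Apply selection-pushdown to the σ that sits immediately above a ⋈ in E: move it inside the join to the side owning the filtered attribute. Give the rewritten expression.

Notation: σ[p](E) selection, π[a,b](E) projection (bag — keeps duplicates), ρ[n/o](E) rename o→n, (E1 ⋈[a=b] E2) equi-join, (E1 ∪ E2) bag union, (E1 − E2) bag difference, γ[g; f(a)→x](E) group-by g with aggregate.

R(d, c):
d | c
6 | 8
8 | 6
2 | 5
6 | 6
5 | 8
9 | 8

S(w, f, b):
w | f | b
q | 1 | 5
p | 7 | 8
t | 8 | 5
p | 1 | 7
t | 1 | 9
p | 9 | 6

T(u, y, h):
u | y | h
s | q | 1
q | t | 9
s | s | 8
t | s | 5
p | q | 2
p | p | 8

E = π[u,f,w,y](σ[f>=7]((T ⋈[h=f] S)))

σ filters on f, owned by the right side.
E' = π[u,f,w,y]((T ⋈[h=f] σ[f>=7](S)))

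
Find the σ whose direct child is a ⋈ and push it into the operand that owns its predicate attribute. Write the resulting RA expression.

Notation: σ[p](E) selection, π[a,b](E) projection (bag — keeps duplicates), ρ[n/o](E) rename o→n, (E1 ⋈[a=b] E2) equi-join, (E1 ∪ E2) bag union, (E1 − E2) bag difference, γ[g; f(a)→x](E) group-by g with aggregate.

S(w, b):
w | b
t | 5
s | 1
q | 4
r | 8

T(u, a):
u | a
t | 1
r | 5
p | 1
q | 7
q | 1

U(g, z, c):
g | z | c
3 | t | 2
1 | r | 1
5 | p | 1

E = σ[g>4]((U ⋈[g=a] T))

σ filters on g, owned by the left side.
E' = (σ[g>4](U) ⋈[g=a] T)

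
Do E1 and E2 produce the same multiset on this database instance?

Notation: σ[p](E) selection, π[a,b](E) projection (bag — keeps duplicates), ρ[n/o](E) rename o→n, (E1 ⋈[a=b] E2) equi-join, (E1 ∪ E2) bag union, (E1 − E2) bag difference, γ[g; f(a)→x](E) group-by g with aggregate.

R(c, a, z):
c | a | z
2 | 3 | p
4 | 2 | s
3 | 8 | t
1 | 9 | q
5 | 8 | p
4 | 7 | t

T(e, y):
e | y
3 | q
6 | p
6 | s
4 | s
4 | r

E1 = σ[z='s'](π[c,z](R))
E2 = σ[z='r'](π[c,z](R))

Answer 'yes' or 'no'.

E1 per-node cardinality:
  R → 6
  π[c,z](R) → 6
  σ[z='s'](π[c,z](R)) → 1
E2 per-node cardinality:
  R → 6
  π[c,z](R) → 6
  σ[z='r'](π[c,z](R)) → 0

E1 result:
c | z
4 | s
E2 result:
c | z
(0 rows)
Witness: (4, 's') appears 1× in E1 but 0× in E2.

no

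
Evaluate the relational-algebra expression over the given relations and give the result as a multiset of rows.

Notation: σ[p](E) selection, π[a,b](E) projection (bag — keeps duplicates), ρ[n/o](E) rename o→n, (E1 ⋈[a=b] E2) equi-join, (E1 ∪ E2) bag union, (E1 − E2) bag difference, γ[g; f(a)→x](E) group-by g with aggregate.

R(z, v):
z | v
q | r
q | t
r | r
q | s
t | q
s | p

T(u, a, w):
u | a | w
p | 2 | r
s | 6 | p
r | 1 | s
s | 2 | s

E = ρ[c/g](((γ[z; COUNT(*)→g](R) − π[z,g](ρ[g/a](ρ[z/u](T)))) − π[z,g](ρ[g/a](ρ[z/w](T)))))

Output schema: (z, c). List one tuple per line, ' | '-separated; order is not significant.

Row counts bottom-up:
  R → 6
  γ[z; COUNT(*)→g](R) → 4
  T → 4
  ρ[z/u](T) → 4
  ρ[g/a](ρ[z/u](T)) → 4
  π[z,g](ρ[g/a](ρ[z/u](T))) → 4
  (γ[z; COUNT(*)→g](R) − π[z,g](ρ[g/a](ρ[z/u](T)))) → 3
  T → 4
  ρ[z/w](T) → 4
  ρ[g/a](ρ[z/w](T)) → 4
  π[z,g](ρ[g/a](ρ[z/w](T))) → 4
  ((γ[z; COUNT(*)→g](R) − π[z,g](ρ[g/a](ρ[z/u](T)))) − π[z,g](ρ[g/a](ρ[z/w](T)))) → 2
  ρ[c/g](((γ[z; COUNT(*)→g](R) − π[z,g](ρ[g/a](ρ[z/u](T)))) − π[z,g](ρ[g/a](ρ[z/w](T))))) → 2

== RESULT ==
z | c
q | 3
t | 1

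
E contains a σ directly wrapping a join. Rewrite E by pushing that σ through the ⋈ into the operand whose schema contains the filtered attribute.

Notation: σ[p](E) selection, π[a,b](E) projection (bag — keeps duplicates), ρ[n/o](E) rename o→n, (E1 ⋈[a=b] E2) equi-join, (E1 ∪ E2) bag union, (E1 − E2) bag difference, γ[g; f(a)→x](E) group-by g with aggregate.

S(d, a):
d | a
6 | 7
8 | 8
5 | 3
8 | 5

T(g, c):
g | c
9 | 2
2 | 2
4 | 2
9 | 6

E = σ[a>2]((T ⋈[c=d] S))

σ filters on a, owned by the right side.
E' = (T ⋈[c=d] σ[a>2](S))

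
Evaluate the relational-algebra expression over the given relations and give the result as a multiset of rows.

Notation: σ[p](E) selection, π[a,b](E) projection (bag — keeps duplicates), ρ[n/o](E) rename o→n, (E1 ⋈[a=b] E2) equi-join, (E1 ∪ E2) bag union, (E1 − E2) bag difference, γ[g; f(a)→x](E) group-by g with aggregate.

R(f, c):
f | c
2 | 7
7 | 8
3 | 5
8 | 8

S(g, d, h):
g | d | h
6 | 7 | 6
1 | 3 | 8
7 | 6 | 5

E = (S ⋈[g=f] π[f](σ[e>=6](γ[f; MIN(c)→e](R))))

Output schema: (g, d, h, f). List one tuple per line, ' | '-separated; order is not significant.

Subexpression sizes:
  S → 3
  R → 4
  γ[f; MIN(c)→e](R) → 4
  σ[e>=6](γ[f; MIN(c)→e](R)) → 3
  π[f](σ[e>=6](γ[f; MIN(c)→e](R))) → 3
  (S ⋈[g=f] π[f](σ[e>=6](γ[f; MIN(c)→e](R)))) → 1

== RESULT ==
g | d | h | f
7 | 6 | 5 | 7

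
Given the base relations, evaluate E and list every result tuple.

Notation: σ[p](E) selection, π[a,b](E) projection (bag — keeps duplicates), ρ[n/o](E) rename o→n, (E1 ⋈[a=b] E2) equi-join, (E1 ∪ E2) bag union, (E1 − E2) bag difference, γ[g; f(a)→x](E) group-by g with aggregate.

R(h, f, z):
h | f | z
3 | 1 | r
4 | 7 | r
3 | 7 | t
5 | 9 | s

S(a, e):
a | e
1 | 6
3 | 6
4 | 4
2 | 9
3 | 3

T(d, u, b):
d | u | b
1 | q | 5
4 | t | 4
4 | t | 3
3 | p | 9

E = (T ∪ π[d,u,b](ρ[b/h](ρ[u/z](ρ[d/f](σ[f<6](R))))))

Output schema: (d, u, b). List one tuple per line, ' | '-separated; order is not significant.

Per-node cardinality:
  T → 4
  R → 4
  σ[f<6](R) → 1
  ρ[d/f](σ[f<6](R)) → 1
  ρ[u/z](ρ[d/f](σ[f<6](R))) → 1
  ρ[b/h](ρ[u/z](ρ[d/f](σ[f<6](R)))) → 1
  π[d,u,b](ρ[b/h](ρ[u/z](ρ[d/f](σ[f<6](R))))) → 1
  (T ∪ π[d,u,b](ρ[b/h](ρ[u/z](ρ[d/f](σ[f<6](R)))))) → 5

== RESULT ==
d | u | b
1 | q | 5
1 | r | 3
3 | p | 9
4 | t | 3
4 | t | 4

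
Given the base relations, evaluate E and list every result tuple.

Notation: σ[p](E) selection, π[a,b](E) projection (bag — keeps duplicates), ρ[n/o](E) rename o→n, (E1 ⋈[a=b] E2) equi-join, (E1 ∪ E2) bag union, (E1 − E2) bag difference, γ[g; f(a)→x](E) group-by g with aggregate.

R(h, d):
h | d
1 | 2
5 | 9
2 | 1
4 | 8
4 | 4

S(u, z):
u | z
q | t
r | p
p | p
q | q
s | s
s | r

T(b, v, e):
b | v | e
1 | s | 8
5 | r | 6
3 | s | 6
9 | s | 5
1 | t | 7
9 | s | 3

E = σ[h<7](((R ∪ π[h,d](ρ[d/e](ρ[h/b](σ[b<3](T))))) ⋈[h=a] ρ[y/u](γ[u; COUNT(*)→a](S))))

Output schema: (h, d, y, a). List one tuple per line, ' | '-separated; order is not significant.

Per-node cardinality:
  R → 5
  T → 6
  σ[b<3](T) → 2
  ρ[h/b](σ[b<3](T)) → 2
  ρ[d/e](ρ[h/b](σ[b<3](T))) → 2
  π[h,d](ρ[d/e](ρ[h/b](σ[b<3](T)))) → 2
  (R ∪ π[h,d](ρ[d/e](ρ[h/b](σ[b<3](T))))) → 7
  S → 6
  γ[u; COUNT(*)→a](S) → 4
  ρ[y/u](γ[u; COUNT(*)→a](S)) → 4
  ((R ∪ π[h,d](ρ[d/e](ρ[h/b](σ[b<3](T))))) ⋈[h=a] ρ[y/u](γ[u; COUNT(*)→a](S))) → 8
  σ[h<7](((R ∪ π[h,d](ρ[d/e](ρ[h/b](σ[b<3](T))))) ⋈[h=a] ρ[y/u](γ[u; COUNT(*)→a](S)))) → 8

== RESULT ==
h | d | y | a
1 | 2 | p | 1
1 | 2 | r | 1
1 | 7 | p | 1
1 | 7 | r | 1
1 | 8 | p | 1
1 | 8 | r | 1
2 | 1 | q | 2
2 | 1 | s | 2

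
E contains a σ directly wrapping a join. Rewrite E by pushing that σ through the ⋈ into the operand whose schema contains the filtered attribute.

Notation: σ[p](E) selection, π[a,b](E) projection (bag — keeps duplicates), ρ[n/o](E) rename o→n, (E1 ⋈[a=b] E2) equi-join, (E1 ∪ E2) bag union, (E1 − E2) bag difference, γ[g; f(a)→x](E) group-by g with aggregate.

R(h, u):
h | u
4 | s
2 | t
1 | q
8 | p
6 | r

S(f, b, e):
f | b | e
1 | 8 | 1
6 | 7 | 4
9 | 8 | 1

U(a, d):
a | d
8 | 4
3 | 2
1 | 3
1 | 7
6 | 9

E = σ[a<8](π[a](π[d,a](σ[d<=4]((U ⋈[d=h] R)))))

σ filters on d, owned by the left side.
E' = σ[a<8](π[a](π[d,a]((σ[d<=4](U) ⋈[d=h] R))))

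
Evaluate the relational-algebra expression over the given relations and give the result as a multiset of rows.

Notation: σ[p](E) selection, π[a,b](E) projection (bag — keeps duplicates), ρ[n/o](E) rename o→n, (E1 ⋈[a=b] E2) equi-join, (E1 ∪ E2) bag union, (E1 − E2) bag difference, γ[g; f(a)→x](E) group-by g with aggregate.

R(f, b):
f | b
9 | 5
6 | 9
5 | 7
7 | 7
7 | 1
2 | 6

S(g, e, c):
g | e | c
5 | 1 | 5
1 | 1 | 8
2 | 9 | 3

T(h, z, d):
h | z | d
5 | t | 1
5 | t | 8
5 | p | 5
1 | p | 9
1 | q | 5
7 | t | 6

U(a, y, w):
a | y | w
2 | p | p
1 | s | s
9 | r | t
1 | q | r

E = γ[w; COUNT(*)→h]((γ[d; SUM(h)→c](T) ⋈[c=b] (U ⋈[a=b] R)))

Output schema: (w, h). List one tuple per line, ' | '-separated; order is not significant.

Subexpression sizes:
  T → 6
  γ[d; SUM(h)→c](T) → 5
  U → 4
  R → 6
  (U ⋈[a=b] R) → 3
  (γ[d; SUM(h)→c](T) ⋈[c=b] (U ⋈[a=b] R)) → 2
  γ[w; COUNT(*)→h]((γ[d; SUM(h)→c](T) ⋈[c=b] (U ⋈[a=b] R))) → 2

== RESULT ==
w | h
r | 1
s | 1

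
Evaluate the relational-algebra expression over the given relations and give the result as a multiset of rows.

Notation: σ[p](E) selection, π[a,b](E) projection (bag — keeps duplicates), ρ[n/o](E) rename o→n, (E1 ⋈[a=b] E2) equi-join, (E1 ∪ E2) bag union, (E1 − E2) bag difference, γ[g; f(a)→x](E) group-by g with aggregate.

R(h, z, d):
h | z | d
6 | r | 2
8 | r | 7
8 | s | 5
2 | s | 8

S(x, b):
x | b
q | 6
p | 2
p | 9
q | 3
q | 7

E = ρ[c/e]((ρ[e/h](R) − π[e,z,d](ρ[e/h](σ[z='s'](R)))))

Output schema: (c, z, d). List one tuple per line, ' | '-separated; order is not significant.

Subexpression sizes:
  R → 4
  ρ[e/h](R) → 4
  R → 4
  σ[z='s'](R) → 2
  ρ[e/h](σ[z='s'](R)) → 2
  π[e,z,d](ρ[e/h](σ[z='s'](R))) → 2
  (ρ[e/h](R) − π[e,z,d](ρ[e/h](σ[z='s'](R)))) → 2
  ρ[c/e]((ρ[e/h](R) − π[e,z,d](ρ[e/h](σ[z='s'](R))))) → 2

== RESULT ==
c | z | d
6 | r | 2
8 | r | 7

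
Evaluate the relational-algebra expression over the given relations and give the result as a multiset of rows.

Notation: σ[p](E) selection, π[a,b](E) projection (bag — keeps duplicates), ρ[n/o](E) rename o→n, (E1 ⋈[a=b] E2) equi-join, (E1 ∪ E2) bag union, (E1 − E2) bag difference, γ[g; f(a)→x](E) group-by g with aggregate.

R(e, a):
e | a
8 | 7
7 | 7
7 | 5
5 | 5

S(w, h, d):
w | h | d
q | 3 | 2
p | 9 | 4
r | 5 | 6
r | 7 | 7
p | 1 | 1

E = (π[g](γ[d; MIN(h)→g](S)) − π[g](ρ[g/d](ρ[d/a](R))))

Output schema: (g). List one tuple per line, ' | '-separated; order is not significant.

Subexpression sizes:
  S → 5
  γ[d; MIN(h)→g](S) → 5
  π[g](γ[d; MIN(h)→g](S)) → 5
  R → 4
  ρ[d/a](R) → 4
  ρ[g/d](ρ[d/a](R)) → 4
  π[g](ρ[g/d](ρ[d/a](R))) → 4
  (π[g](γ[d; MIN(h)→g](S)) − π[g](ρ[g/d](ρ[d/a](R)))) → 3

== RESULT ==
g
1
3
9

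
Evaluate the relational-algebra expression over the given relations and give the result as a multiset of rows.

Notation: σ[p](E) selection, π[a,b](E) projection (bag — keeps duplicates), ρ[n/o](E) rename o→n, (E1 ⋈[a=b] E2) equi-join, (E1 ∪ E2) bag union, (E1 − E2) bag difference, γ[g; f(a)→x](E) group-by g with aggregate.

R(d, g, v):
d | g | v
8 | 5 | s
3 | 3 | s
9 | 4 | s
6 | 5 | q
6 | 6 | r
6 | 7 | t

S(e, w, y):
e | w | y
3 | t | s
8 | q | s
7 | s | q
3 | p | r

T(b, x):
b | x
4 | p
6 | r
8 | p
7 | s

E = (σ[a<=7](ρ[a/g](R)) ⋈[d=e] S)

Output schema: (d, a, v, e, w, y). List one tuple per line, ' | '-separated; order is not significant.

Stepwise |·|:
  R → 6
  ρ[a/g](R) → 6
  σ[a<=7](ρ[a/g](R)) → 6
  S → 4
  (σ[a<=7](ρ[a/g](R)) ⋈[d=e] S) → 3

== RESULT ==
d | a | v | e | w | y
3 | 3 | s | 3 | p | r
3 | 3 | s | 3 | t | s
8 | 5 | s | 8 | q | s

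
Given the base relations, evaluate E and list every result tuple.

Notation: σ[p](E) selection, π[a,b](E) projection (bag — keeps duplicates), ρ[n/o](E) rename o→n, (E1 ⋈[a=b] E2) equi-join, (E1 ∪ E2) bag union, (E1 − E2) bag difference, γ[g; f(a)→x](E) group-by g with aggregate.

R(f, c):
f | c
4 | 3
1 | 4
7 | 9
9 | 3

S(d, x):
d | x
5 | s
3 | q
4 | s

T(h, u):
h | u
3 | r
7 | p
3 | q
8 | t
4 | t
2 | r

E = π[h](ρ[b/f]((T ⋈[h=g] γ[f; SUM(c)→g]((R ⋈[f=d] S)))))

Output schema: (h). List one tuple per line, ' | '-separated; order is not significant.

Per-node cardinality:
  T → 6
  R → 4
  S → 3
  (R ⋈[f=d] S) → 1
  γ[f; SUM(c)→g]((R ⋈[f=d] S)) → 1
  (T ⋈[h=g] γ[f; SUM(c)→g]((R ⋈[f=d] S))) → 2
  ρ[b/f]((T ⋈[h=g] γ[f; SUM(c)→g]((R ⋈[f=d] S)))) → 2
  π[h](ρ[b/f]((T ⋈[h=g] γ[f; SUM(c)→g]((R ⋈[f=d] S))))) → 2

== RESULT ==
h
3
3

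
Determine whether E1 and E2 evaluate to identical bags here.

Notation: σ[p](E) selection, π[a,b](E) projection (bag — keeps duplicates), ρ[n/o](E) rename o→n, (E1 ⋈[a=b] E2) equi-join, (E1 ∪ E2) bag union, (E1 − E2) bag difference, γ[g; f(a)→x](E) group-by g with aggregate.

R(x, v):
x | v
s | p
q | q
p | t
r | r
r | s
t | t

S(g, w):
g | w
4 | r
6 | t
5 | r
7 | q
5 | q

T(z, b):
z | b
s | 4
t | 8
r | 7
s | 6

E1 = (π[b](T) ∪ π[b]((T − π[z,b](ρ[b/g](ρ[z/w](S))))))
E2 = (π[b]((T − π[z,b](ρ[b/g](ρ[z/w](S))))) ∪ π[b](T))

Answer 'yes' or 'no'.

E1 subexpression sizes:
  T → 4
  π[b](T) → 4
  T → 4
  S → 5
  ρ[z/w](S) → 5
  ρ[b/g](ρ[z/w](S)) → 5
  π[z,b](ρ[b/g](ρ[z/w](S))) → 5
  (T − π[z,b](ρ[b/g](ρ[z/w](S)))) → 4
  π[b]((T − π[z,b](ρ[b/g](ρ[z/w](S))))) → 4
  (π[b](T) ∪ π[b]((T − π[z,b](ρ[b/g](ρ[z/w](S)))))) → 8
E2 subexpression sizes:
  T → 4
  S → 5
  ρ[z/w](S) → 5
  ρ[b/g](ρ[z/w](S)) → 5
  π[z,b](ρ[b/g](ρ[z/w](S))) → 5
  (T − π[z,b](ρ[b/g](ρ[z/w](S)))) → 4
  π[b]((T − π[z,b](ρ[b/g](ρ[z/w](S))))) → 4
  T → 4
  π[b](T) → 4
  (π[b]((T − π[z,b](ρ[b/g](ρ[z/w](S))))) ∪ π[b](T)) → 8

E1 and E2 produce the same multiset:
b
4
4
6
6
7
7
8
8

yes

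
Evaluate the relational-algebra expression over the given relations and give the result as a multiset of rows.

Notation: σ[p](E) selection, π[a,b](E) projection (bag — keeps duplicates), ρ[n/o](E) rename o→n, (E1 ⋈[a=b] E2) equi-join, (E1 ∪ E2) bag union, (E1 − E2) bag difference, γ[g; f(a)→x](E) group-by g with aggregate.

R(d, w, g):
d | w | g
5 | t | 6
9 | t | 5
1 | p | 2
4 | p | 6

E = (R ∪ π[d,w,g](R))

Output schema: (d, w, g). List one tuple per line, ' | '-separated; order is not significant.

Per-node cardinality:
  R → 4
  R → 4
  π[d,w,g](R) → 4
  (R ∪ π[d,w,g](R)) → 8

== RESULT ==
d | w | g
1 | p | 2
1 | p | 2
4 | p | 6
4 | p | 6
5 | t | 6
5 | t | 6
9 | t | 5
9 | t | 5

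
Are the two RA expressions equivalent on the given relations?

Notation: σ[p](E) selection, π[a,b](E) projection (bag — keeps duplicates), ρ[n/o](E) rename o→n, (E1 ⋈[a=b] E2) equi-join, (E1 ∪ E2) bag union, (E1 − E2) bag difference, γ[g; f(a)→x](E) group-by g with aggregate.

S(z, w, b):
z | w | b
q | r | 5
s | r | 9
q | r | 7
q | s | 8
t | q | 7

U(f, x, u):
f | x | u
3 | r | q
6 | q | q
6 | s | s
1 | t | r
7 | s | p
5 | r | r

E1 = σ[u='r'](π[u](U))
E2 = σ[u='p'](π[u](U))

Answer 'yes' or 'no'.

E1 stepwise |·|:
  U → 6
  π[u](U) → 6
  σ[u='r'](π[u](U)) → 2
E2 stepwise |·|:
  U → 6
  π[u](U) → 6
  σ[u='p'](π[u](U)) → 1

E1 result:
u
r
r
E2 result:
u
p
Witness: ('p',) appears 0× in E1 but 1× in E2.

no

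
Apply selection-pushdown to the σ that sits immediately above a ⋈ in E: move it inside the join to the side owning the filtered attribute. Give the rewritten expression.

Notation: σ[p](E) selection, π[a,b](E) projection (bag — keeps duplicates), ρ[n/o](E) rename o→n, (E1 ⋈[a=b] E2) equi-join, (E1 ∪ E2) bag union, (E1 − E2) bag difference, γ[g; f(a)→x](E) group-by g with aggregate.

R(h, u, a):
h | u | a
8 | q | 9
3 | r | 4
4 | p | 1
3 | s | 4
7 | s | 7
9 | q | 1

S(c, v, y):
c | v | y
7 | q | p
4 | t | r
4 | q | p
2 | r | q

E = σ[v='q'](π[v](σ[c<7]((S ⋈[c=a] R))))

σ filters on c, owned by the left side.
E' = σ[v='q'](π[v]((σ[c<7](S) ⋈[c=a] R)))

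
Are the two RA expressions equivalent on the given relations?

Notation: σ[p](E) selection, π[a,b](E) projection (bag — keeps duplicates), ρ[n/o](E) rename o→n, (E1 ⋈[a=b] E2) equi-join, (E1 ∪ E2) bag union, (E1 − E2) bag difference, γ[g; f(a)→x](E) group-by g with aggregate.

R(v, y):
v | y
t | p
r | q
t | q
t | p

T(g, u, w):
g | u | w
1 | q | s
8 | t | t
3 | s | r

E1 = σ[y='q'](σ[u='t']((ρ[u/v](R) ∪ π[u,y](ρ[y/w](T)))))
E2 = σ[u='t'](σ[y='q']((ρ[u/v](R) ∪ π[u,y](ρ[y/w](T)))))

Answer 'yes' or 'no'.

E1 subexpression sizes:
  R → 4
  ρ[u/v](R) → 4
  T → 3
  ρ[y/w](T) → 3
  π[u,y](ρ[y/w](T)) → 3
  (ρ[u/v](R) ∪ π[u,y](ρ[y/w](T))) → 7
  σ[u='t']((ρ[u/v](R) ∪ π[u,y](ρ[y/w](T)))) → 4
  σ[y='q'](σ[u='t']((ρ[u/v](R) ∪ π[u,y](ρ[y/w](T))))) → 1
E2 subexpression sizes:
  R → 4
  ρ[u/v](R) → 4
  T → 3
  ρ[y/w](T) → 3
  π[u,y](ρ[y/w](T)) → 3
  (ρ[u/v](R) ∪ π[u,y](ρ[y/w](T))) → 7
  σ[y='q']((ρ[u/v](R) ∪ π[u,y](ρ[y/w](T)))) → 2
  σ[u='t'](σ[y='q']((ρ[u/v](R) ∪ π[u,y](ρ[y/w](T))))) → 1

E1 and E2 produce the same multiset:
u | y
t | q

yes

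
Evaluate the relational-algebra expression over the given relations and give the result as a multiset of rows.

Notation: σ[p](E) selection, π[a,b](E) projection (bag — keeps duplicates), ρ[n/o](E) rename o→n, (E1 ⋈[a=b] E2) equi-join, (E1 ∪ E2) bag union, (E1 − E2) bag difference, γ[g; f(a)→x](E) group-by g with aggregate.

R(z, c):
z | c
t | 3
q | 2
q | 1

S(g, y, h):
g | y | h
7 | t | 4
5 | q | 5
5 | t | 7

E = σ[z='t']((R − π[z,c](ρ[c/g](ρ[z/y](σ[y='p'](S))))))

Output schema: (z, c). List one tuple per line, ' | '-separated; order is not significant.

Stepwise |·|:
  R → 3
  S → 3
  σ[y='p'](S) → 0
  ρ[z/y](σ[y='p'](S)) → 0
  ρ[c/g](ρ[z/y](σ[y='p'](S))) → 0
  π[z,c](ρ[c/g](ρ[z/y](σ[y='p'](S)))) → 0
  (R − π[z,c](ρ[c/g](ρ[z/y](σ[y='p'](S))))) → 3
  σ[z='t']((R − π[z,c](ρ[c/g](ρ[z/y](σ[y='p'](S)))))) → 1

== RESULT ==
z | c
t | 3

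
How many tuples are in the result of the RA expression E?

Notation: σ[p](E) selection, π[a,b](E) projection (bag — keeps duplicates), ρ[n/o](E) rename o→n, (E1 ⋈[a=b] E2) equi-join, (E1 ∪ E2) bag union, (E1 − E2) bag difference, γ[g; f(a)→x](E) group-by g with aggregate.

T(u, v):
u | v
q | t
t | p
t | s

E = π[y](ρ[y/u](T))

Stepwise |·|:
  T → 3
  ρ[y/u](T) → 3
  π[y](ρ[y/u](T)) → 3

|E| = 3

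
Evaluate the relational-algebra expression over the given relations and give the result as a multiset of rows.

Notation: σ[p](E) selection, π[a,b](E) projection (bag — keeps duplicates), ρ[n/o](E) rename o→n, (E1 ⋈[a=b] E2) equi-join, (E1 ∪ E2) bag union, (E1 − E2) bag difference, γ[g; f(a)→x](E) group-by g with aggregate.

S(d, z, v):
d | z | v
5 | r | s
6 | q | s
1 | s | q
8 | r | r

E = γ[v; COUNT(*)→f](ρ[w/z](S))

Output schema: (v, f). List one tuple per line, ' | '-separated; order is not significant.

Subexpression sizes:
  S → 4
  ρ[w/z](S) → 4
  γ[v; COUNT(*)→f](ρ[w/z](S)) → 3

== RESULT ==
v | f
q | 1
r | 1
s | 2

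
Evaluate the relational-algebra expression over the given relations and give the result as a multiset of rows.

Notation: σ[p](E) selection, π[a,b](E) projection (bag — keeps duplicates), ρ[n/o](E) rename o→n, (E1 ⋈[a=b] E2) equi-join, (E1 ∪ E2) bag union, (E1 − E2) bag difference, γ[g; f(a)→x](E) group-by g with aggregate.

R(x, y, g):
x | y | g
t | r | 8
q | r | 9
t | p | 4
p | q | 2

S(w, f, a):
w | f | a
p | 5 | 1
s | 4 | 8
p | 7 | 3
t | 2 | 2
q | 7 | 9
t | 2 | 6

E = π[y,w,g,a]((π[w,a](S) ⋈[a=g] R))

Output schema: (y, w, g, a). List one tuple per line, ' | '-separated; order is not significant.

Row counts bottom-up:
  S → 6
  π[w,a](S) → 6
  R → 4
  (π[w,a](S) ⋈[a=g] R) → 3
  π[y,w,g,a]((π[w,a](S) ⋈[a=g] R)) → 3

== RESULT ==
y | w | g | a
q | t | 2 | 2
r | q | 9 | 9
r | s | 8 | 8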